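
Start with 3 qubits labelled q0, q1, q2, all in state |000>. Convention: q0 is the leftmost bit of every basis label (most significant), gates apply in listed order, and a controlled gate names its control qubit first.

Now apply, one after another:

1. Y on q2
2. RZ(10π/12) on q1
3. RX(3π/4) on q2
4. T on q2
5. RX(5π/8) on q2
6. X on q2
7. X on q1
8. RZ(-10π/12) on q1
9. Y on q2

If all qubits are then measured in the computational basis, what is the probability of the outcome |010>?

The probability of measuring |010> is -sqrt(2)*sin(5*pi/16)**2/4 + sqrt(2)*cos(5*pi/16)**2/4 + cos(5*pi/16)**2/2 + sin(5*pi/16)**2/2 + sqrt(1/2 - sqrt(2)/4)*sqrt(sqrt(2)/4 + 1/2)*exp(-I*pi/4)*sin(5*pi/16)*cos(5*pi/16) + sqrt(1/2 - sqrt(2)/4)*sqrt(sqrt(2)/4 + 1/2)*exp(I*pi/4)*sin(5*pi/16)*cos(5*pi/16).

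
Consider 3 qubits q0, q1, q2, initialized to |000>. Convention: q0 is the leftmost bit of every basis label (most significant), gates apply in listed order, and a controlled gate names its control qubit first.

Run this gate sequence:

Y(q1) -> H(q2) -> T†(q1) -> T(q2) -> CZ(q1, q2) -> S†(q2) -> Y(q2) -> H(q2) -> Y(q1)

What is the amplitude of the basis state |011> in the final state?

|011> carries amplitude 0 in the final state.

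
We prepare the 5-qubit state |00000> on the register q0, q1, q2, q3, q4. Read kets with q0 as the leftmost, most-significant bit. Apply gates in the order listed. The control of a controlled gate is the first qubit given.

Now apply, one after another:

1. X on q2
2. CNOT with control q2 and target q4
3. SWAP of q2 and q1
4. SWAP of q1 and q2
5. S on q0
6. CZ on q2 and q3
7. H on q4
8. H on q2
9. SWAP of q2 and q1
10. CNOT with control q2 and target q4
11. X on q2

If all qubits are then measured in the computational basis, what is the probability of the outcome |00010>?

Outcome |00010> occurs with probability 0.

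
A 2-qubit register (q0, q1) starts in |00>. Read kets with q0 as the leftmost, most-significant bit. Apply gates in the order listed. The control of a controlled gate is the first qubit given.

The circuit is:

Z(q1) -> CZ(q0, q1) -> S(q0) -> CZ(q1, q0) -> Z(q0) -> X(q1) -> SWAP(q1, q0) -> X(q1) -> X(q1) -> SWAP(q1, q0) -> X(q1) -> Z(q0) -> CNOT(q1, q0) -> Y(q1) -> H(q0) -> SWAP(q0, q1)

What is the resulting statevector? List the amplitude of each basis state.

The final amplitudes are 0 on |00>, 0 on |01>, sqrt(2)*I/2 on |10>, sqrt(2)*I/2 on |11>. Key observation: gates 5-12 undo each other exactly, leaving only the rest of the circuit to track.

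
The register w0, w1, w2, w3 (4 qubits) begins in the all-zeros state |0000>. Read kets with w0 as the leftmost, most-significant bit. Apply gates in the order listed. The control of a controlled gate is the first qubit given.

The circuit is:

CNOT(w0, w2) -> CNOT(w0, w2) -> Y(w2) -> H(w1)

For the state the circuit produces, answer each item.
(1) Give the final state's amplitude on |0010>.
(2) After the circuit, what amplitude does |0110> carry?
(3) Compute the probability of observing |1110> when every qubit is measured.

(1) The final state's coefficient on |0010> equals sqrt(2)*I/2.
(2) The amplitude on |0110> is sqrt(2)*I/2.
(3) Outcome |1110> occurs with probability 0.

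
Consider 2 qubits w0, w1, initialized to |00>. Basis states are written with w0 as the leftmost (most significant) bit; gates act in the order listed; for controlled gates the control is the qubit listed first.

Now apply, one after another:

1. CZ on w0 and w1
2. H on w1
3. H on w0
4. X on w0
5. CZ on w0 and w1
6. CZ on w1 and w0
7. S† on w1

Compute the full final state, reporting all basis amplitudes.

After the circuit, the state carries amplitude 1/2 on |00>, -I/2 on |01>, 1/2 on |10>, -I/2 on |11>.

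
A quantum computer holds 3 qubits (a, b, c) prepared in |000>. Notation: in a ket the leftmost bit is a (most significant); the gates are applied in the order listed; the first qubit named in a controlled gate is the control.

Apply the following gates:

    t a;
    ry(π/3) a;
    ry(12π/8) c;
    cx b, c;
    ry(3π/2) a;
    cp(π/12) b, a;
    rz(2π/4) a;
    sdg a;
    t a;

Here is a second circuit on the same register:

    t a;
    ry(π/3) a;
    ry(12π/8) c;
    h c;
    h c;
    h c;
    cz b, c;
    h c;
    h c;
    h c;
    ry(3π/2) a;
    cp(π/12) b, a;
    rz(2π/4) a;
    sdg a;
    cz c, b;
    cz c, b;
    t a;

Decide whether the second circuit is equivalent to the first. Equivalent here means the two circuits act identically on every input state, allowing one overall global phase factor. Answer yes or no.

Yes — the two circuits implement the same unitary up to a global phase.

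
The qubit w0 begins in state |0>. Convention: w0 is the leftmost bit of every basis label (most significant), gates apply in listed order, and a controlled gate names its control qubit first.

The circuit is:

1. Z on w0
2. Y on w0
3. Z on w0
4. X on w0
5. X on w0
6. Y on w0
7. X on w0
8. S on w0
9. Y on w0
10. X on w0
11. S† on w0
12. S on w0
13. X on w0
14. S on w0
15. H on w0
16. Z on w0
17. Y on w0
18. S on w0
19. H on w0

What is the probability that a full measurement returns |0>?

A full measurement returns |0> with probability 1/2.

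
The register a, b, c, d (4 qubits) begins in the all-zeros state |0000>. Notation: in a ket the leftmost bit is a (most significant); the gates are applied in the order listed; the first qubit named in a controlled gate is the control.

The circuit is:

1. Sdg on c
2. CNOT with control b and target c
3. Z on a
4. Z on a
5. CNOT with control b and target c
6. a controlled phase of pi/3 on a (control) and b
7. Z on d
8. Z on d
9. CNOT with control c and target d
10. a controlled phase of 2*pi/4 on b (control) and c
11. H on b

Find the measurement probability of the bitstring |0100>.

Outcome |0100> occurs with probability 1/2.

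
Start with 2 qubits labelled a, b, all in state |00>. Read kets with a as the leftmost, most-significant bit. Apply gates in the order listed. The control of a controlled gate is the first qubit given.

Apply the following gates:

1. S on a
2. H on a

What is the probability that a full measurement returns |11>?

The probability of measuring |11> is 0.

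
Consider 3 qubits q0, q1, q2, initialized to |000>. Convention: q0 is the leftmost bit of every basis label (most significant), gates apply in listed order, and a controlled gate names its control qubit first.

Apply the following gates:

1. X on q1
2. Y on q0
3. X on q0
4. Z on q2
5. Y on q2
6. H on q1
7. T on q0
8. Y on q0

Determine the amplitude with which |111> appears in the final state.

|111> carries amplitude sqrt(2)*I/2 in the final state.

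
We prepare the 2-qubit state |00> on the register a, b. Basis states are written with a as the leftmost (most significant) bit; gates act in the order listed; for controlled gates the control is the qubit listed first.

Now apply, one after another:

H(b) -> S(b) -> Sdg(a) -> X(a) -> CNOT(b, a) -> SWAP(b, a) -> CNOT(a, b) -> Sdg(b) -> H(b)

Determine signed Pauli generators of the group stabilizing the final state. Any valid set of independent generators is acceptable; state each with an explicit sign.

The stabilizer group can be generated by +YI, -IX, among other valid generating sets.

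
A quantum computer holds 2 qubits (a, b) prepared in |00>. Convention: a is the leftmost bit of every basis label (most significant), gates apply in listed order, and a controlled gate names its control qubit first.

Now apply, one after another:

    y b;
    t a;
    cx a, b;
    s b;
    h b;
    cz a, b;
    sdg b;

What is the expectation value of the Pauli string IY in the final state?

In the final state, IY has expectation 1.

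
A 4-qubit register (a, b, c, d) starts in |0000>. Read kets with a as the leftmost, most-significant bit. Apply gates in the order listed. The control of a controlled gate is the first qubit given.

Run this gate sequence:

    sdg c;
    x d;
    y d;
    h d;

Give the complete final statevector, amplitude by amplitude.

After the circuit, the state carries amplitude -sqrt(2)*I/2 on |0000>, -sqrt(2)*I/2 on |0001>, and 0 on every other basis state.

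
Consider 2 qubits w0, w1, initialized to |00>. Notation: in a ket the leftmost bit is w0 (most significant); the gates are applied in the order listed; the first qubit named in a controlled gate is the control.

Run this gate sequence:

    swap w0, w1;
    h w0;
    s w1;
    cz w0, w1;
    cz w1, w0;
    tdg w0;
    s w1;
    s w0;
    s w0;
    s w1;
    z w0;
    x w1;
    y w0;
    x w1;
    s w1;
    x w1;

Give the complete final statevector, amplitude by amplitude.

The final amplitudes are 0 on |00>, -sqrt(2)*exp(I*pi/4)/2 on |01>, 0 on |10>, sqrt(2)*I/2 on |11>.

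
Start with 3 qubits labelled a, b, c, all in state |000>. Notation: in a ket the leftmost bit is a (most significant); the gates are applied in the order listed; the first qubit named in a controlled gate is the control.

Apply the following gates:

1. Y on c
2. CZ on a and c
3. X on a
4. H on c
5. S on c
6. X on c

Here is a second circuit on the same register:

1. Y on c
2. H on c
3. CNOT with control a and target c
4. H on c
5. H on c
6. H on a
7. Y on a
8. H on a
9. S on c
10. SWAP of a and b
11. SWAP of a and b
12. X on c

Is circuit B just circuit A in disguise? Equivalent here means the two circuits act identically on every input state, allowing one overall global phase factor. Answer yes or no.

No — the two circuits implement different unitaries, even allowing a global phase.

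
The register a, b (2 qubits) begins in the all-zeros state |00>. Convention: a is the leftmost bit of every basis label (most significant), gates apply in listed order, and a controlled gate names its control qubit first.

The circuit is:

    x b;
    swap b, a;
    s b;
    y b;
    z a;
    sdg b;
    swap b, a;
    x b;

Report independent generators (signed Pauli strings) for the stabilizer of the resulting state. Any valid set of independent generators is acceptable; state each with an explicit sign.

One valid set of independent stabilizer generators is -ZI, +IZ (any independent generating set of the same group is equally correct).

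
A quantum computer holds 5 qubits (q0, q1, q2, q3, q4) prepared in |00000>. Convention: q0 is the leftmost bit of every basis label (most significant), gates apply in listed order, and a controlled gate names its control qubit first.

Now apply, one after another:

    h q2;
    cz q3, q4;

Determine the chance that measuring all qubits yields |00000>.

The probability of measuring |00000> is 1/2.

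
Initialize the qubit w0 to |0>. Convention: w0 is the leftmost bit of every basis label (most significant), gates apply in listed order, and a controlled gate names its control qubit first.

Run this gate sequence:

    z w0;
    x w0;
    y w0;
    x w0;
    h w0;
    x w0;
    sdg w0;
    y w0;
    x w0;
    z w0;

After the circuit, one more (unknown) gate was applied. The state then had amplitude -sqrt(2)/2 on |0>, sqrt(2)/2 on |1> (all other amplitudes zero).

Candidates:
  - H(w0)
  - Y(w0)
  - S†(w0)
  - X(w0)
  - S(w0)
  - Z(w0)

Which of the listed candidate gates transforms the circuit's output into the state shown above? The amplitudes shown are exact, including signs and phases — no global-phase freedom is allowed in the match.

It was S(w0) that produced the state shown.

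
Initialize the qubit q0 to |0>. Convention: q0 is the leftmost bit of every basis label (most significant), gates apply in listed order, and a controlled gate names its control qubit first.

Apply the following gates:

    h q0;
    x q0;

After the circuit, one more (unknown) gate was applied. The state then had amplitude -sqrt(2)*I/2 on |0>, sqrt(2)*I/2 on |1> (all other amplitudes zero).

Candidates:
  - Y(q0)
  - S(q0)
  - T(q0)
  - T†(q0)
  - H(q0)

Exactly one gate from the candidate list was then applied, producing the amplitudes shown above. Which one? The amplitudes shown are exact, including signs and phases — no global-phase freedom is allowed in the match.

The unique candidate consistent with the amplitudes is Y(q0).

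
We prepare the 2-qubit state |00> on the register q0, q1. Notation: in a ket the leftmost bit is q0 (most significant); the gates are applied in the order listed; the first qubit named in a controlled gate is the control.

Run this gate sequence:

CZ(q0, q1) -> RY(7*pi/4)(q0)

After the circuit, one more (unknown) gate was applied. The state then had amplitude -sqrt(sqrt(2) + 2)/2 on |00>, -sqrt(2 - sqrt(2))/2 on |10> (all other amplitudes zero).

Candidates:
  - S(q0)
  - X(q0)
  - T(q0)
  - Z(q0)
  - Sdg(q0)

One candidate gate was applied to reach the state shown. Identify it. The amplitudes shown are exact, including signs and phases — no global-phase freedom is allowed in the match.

The applied gate was Z(q0).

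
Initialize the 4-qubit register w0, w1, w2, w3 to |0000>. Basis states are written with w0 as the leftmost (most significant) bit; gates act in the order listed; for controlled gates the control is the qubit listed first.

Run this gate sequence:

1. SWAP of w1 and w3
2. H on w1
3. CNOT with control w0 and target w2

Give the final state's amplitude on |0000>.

The final state's coefficient on |0000> equals sqrt(2)/2.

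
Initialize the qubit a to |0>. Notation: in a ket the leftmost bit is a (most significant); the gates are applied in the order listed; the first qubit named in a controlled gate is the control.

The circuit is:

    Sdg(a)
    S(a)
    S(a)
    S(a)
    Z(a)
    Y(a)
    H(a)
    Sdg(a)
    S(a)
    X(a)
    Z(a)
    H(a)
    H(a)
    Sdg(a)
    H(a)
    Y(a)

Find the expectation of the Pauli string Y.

In the final state, Y has expectation 1.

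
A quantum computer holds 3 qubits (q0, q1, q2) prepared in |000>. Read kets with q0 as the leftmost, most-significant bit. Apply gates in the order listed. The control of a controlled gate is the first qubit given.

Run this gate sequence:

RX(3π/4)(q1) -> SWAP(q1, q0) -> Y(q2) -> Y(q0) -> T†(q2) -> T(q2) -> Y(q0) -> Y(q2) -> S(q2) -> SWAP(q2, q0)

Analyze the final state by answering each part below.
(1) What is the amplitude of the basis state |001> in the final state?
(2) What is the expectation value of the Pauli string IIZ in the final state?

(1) The amplitude on |001> is -I*sqrt(sqrt(2) + 2)/2. Key observation: the block from step 3 through step 8 cancels to the identity and can be dropped.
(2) In the final state, IIZ has expectation -sqrt(2)/2.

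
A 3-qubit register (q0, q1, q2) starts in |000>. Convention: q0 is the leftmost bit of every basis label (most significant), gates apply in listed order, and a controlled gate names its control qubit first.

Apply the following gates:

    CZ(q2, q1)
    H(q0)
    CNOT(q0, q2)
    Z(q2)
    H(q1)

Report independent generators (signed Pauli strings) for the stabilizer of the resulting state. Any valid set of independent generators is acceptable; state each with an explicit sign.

The stabilizer group can be generated by -XIX, +IXI, +ZIZ, among other valid generating sets.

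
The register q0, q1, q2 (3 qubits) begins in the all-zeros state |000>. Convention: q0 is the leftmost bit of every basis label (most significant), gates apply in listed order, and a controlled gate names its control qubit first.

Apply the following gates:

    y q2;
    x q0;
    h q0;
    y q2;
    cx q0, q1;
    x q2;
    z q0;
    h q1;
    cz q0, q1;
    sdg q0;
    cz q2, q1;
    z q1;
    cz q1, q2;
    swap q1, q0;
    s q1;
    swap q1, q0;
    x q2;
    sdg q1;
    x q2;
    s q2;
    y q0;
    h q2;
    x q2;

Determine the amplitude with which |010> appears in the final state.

The final state's coefficient on |010> equals -sqrt(2)*I/4.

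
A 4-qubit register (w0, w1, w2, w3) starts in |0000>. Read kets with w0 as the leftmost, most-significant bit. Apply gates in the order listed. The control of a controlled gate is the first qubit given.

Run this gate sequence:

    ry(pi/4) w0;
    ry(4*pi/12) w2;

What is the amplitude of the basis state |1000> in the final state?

The final state's coefficient on |1000> equals sqrt(6 - 3*sqrt(2))/4.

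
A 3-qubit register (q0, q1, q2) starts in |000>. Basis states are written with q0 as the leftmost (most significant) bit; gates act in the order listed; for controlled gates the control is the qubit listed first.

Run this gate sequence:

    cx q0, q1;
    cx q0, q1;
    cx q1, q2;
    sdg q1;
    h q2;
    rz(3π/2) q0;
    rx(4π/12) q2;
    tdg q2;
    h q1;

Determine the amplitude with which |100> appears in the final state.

The amplitude on |100> is 0. Key observation: steps 1-2 multiply out to the identity, so the circuit reduces to the remaining gates.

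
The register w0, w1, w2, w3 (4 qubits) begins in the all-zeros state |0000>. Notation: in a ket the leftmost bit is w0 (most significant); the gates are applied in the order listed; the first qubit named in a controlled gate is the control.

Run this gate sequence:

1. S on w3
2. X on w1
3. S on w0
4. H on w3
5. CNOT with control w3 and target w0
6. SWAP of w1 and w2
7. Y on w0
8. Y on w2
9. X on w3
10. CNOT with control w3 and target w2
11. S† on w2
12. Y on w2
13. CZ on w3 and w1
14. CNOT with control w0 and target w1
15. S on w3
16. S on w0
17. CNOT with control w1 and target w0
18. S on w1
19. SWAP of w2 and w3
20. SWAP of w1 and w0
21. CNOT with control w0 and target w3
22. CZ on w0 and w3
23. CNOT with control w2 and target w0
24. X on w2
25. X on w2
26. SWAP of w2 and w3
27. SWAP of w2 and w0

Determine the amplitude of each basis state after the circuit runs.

The final amplitudes are -sqrt(2)*I/2 on |1000>, -sqrt(2)*I/2 on |1001>, and 0 on every other basis state. Key observation: steps 24-25 multiply out to the identity, so the circuit reduces to the remaining gates.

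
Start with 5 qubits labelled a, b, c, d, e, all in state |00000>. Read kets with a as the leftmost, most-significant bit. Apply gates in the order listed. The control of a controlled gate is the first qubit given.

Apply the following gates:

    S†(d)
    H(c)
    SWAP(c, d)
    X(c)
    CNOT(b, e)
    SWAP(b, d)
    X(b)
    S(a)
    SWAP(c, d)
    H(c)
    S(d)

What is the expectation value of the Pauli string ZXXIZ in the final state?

The expectation value of ZXXIZ is 1.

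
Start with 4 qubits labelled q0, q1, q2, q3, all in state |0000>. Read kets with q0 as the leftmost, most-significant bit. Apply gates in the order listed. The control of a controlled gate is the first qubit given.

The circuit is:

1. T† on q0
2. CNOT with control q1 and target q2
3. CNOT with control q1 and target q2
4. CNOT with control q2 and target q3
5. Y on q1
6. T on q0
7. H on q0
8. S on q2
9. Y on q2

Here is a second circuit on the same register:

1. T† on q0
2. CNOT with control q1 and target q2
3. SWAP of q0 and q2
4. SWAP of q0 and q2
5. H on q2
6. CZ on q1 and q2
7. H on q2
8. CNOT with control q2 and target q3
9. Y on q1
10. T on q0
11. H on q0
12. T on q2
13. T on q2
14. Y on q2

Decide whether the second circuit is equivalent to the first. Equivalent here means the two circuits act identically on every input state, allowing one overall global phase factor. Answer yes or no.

Yes — the two circuits implement the same unitary up to a global phase.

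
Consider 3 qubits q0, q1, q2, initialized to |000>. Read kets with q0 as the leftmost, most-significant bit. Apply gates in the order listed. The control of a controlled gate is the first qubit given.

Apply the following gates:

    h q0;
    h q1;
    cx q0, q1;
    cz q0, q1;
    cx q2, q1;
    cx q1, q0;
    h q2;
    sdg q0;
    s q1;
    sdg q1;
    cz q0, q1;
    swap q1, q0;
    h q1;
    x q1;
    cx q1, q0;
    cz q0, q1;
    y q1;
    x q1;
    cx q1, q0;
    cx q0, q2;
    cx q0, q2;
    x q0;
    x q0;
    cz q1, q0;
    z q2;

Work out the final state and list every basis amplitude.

The final amplitudes are -1/4 + I/4 on |000>, 1/4 - I/4 on |001>, 1/4 + I/4 on |010>, -1/4 - I/4 on |011>, 1/4 - I/4 on |100>, -1/4 + I/4 on |101>, -1/4 - I/4 on |110>, 1/4 + I/4 on |111>.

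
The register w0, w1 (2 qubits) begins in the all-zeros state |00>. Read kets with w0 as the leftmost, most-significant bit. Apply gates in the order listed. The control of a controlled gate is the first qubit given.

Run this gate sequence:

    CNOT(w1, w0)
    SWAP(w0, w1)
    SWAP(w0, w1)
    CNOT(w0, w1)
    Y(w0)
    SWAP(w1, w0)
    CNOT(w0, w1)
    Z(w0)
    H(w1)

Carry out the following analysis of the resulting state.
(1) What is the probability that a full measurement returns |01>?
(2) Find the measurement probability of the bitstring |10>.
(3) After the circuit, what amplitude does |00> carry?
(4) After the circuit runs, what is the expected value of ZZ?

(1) Outcome |01> occurs with probability 1/2. Key observation: gates 2-3 undo each other exactly, leaving only the rest of the circuit to track.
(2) The probability of measuring |10> is 0.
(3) The amplitude on |00> is sqrt(2)*I/2.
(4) In the final state, ZZ has expectation 0.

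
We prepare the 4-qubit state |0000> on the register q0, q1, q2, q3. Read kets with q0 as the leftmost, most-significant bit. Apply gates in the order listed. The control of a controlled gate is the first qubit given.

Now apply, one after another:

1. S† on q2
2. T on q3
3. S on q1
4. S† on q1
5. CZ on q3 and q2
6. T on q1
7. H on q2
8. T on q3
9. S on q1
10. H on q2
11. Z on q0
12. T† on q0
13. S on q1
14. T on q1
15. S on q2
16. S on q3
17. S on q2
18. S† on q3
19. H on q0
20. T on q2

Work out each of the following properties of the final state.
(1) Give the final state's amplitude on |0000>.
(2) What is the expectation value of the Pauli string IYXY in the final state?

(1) The final state's coefficient on |0000> equals sqrt(2)/2.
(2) In the final state, IYXY has expectation 0.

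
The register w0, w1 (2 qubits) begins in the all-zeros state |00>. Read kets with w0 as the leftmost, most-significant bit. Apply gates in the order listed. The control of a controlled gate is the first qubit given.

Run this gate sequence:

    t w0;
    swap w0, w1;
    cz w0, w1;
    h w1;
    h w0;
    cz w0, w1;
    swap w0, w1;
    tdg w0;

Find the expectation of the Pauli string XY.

In the final state, XY has expectation sqrt(2)/2.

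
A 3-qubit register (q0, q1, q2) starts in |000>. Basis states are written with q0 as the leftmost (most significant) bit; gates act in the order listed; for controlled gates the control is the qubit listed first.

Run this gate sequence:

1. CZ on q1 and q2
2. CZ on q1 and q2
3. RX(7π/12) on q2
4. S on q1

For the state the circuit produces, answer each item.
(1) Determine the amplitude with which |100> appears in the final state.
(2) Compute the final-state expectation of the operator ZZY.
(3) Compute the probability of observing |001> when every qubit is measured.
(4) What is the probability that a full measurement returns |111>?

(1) The final state's coefficient on |100> equals 0.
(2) The observable ZZY averages to -sqrt(6)/4 - sqrt(2)/4.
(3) The probability of measuring |001> is -sqrt(2)/8 + sqrt(6)/8 + 1/2.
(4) Outcome |111> occurs with probability 0.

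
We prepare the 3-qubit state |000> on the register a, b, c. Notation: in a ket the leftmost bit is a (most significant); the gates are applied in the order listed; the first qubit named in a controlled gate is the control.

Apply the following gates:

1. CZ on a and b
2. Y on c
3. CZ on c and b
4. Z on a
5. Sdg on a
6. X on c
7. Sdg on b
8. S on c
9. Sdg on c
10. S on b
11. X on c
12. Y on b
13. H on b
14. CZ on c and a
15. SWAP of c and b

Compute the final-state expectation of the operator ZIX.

The expectation value of ZIX is -1. Key observation: gates 6-11 undo each other exactly, leaving only the rest of the circuit to track.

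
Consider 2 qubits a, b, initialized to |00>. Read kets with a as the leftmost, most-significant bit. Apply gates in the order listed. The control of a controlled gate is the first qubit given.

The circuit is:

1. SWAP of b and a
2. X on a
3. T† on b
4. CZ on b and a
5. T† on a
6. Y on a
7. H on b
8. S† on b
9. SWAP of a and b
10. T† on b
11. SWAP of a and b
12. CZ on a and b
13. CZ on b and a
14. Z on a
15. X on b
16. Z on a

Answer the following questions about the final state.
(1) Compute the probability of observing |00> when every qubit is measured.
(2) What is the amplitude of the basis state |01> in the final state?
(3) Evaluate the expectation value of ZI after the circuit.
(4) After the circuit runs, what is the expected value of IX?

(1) The probability of measuring |00> is 1/2.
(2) The final state's coefficient on |01> equals -sqrt(2)*exp(I*pi/4)/2.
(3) In the final state, ZI has expectation 1.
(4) The observable IX averages to 0.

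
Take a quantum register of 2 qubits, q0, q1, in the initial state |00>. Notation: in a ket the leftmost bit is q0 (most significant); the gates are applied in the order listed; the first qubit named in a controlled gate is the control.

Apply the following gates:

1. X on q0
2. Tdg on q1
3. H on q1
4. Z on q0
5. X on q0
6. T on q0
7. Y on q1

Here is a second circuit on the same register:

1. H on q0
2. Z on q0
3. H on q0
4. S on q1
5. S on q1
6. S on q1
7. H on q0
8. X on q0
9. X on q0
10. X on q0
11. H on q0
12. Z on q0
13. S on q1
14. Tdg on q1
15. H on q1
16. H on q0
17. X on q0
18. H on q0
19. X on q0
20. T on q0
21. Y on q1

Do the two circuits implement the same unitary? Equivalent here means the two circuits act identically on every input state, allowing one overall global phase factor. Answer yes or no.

Yes: on every input state the two circuits agree up to one overall phase factor.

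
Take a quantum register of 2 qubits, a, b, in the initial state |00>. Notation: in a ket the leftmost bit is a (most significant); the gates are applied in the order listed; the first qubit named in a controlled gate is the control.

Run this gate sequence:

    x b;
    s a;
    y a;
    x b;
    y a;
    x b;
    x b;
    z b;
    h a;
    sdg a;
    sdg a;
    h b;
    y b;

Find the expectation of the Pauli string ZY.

The expectation value of ZY is 0.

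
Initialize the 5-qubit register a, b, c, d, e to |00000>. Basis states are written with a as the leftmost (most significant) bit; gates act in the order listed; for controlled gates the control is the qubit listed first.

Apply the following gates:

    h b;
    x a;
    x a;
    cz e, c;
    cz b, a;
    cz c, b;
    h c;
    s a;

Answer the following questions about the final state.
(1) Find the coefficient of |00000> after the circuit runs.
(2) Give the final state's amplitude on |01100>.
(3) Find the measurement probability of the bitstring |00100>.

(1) |00000> carries amplitude 1/2 in the final state.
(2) The final state's coefficient on |01100> equals 1/2.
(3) Outcome |00100> occurs with probability 1/4.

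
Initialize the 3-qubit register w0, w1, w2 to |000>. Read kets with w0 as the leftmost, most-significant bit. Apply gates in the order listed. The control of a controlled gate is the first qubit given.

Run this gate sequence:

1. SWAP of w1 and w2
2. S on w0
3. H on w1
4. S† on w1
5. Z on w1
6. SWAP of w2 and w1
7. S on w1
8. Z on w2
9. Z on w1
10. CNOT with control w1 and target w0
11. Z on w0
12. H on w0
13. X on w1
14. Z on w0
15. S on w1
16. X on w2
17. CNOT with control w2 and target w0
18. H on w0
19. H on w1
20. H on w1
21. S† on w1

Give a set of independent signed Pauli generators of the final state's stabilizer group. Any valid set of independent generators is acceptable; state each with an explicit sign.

One valid set of independent stabilizer generators is -IIY, -ZII, -IZI (any independent generating set of the same group is equally correct).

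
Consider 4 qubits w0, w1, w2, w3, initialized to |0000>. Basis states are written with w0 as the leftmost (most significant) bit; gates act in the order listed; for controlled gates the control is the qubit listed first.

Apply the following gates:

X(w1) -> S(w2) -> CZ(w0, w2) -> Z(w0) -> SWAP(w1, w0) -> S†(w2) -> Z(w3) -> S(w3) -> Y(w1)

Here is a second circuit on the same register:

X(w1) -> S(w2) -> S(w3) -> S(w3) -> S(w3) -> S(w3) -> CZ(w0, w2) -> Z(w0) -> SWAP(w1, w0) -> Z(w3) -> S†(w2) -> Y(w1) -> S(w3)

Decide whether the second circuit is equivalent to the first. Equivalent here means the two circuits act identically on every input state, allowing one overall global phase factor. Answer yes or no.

Yes, they are equivalent — the unitaries differ by at most a global phase.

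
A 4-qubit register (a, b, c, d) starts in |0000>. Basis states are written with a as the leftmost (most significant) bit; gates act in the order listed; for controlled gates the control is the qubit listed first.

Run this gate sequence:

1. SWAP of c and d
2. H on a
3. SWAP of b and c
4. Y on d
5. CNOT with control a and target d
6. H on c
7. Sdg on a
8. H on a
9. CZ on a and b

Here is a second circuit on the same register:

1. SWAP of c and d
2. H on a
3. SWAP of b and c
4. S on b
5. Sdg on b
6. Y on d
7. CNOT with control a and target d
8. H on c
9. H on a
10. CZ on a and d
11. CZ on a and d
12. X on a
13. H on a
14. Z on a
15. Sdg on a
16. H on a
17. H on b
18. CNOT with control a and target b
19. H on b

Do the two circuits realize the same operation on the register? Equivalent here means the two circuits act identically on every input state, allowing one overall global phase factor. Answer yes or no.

Yes, they are equivalent — the unitaries differ by at most a global phase.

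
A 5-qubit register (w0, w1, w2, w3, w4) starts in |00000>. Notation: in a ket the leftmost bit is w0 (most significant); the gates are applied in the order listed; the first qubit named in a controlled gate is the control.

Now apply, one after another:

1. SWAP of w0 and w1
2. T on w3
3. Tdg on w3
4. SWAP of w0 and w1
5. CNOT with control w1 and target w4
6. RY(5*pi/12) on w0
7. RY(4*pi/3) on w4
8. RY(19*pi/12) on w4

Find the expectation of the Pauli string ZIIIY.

The observable ZIIIY averages to 0. Key observation: steps 1-4 multiply out to the identity, so the circuit reduces to the remaining gates.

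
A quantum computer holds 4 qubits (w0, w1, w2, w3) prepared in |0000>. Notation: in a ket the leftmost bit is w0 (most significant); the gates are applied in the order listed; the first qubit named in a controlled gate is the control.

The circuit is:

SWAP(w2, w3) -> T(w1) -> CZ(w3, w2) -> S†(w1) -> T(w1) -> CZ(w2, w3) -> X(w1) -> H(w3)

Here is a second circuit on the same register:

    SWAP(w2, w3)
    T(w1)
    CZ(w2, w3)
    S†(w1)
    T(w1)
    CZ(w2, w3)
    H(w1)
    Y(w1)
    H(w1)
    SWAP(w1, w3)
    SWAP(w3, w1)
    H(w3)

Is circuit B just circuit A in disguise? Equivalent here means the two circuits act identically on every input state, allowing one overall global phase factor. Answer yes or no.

No: there is an input state on which the two circuits produce genuinely different outputs (not merely differing by a phase).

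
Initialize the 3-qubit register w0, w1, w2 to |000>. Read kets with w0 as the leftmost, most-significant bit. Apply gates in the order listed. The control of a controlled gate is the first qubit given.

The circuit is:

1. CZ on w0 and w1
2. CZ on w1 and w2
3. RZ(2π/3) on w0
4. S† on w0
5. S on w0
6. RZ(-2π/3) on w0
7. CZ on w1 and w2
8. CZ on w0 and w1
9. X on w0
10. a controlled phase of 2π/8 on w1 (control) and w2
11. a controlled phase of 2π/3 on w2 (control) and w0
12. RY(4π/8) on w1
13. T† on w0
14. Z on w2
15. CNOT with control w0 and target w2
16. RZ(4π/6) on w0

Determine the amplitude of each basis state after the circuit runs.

The resulting statevector has amplitude sqrt(2)*exp(I*pi/12)/2 on |101>, sqrt(2)*exp(I*pi/12)/2 on |111>, and 0 on every other basis state. Key observation: the block from step 1 through step 8 cancels to the identity and can be dropped.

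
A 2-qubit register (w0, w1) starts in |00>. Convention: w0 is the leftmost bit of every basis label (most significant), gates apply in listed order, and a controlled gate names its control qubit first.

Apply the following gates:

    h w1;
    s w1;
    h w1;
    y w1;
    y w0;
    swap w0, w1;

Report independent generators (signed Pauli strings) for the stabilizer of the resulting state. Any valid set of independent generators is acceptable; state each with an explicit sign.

One valid set of independent stabilizer generators is -YI, -IZ (any independent generating set of the same group is equally correct).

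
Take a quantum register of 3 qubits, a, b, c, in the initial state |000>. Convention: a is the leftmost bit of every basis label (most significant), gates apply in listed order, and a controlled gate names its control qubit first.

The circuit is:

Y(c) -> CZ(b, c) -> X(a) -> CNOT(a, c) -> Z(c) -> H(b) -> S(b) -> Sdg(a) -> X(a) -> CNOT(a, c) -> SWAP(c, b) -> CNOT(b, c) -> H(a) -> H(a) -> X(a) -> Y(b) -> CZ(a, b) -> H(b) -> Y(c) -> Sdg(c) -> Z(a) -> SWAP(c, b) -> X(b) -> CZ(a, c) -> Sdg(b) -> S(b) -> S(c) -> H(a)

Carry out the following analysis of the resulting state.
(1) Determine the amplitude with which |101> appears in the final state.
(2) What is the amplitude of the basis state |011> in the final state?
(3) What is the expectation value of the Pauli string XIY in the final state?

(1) |101> carries amplitude sqrt(2)/4 in the final state. Key observation: steps 13-14 multiply out to the identity, so the circuit reduces to the remaining gates.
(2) The final state's coefficient on |011> equals -sqrt(2)/4.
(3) The observable XIY averages to -1.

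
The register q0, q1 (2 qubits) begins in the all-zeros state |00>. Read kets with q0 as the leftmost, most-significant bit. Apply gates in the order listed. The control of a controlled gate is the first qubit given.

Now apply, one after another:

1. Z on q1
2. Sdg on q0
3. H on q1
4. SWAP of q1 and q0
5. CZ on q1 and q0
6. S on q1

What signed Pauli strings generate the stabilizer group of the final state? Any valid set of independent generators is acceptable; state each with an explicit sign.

The stabilizer group can be generated by +XI, +IZ, among other valid generating sets.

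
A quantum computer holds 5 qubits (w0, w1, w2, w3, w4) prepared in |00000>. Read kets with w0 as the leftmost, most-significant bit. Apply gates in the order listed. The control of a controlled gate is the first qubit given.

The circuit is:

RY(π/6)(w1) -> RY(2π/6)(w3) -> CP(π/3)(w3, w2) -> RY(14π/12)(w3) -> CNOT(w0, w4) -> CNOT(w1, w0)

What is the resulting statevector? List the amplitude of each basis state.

The final amplitudes are -sqrt(3)/4 - 1/4 on |00000>, 1/4 + sqrt(3)/4 on |00010>, 1/4 - sqrt(3)/4 on |11000>, -1/4 + sqrt(3)/4 on |11010>, and 0 on every other basis state.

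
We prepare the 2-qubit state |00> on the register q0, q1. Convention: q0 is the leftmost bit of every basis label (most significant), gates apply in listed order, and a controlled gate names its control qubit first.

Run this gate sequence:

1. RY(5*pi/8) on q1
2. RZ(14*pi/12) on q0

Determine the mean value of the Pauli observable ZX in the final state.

In the final state, ZX has expectation sqrt(sqrt(2) + 2)/2.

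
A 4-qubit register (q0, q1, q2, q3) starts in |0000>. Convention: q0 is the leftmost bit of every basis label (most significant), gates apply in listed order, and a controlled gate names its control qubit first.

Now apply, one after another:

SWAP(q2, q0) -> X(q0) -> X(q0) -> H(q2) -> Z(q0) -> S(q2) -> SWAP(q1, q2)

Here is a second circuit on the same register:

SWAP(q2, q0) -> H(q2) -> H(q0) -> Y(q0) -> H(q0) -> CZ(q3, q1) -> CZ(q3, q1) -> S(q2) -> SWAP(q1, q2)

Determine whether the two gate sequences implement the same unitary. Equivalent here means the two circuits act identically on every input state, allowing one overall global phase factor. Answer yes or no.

No: there is an input state on which the two circuits produce genuinely different outputs (not merely differing by a phase).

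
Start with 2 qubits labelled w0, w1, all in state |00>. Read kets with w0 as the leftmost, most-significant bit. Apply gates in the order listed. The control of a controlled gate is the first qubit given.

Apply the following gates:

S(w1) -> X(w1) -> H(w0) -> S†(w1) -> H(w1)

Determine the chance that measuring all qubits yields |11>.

The probability of measuring |11> is 1/4.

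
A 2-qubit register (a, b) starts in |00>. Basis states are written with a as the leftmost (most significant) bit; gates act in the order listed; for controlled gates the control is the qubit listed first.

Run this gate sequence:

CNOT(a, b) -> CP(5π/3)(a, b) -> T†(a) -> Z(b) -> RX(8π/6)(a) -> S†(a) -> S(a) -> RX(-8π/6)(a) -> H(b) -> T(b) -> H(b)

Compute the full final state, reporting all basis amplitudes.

After the circuit, the state carries amplitude 1/2 + exp(I*pi/4)/2 on |00>, 1/2 - exp(I*pi/4)/2 on |01>, 0 on |10>, 0 on |11>. Key observation: steps 5-8 multiply out to the identity, so the circuit reduces to the remaining gates.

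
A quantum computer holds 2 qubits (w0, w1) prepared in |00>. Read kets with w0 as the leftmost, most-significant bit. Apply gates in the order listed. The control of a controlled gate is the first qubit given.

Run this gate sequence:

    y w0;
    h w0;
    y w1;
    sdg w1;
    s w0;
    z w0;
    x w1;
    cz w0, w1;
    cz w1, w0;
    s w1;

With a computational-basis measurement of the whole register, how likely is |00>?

Outcome |00> occurs with probability 1/2.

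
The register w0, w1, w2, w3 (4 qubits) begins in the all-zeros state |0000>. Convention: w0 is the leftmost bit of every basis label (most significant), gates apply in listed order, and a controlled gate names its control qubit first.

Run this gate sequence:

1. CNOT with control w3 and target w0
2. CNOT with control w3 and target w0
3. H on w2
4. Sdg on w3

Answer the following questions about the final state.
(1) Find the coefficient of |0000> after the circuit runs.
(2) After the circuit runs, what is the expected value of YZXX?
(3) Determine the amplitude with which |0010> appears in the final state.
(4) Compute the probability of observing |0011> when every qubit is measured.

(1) |0000> carries amplitude sqrt(2)/2 in the final state. Key observation: steps 1-2 multiply out to the identity, so the circuit reduces to the remaining gates.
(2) The observable YZXX averages to 0.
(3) |0010> carries amplitude sqrt(2)/2 in the final state.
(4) Outcome |0011> occurs with probability 0.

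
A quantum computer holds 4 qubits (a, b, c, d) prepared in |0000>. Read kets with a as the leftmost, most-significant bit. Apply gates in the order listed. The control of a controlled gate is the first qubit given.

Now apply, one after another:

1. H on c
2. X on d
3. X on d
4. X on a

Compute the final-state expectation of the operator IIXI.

The expectation value of IIXI is 1. Key observation: the block from step 2 through step 3 cancels to the identity and can be dropped.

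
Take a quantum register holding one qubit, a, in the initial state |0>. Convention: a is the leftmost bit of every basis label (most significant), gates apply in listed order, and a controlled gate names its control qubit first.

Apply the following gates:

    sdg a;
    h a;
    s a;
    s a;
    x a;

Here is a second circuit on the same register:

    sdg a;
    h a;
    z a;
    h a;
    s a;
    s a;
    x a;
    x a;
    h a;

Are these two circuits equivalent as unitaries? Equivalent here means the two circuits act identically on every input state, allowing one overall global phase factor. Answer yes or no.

Yes — the two circuits implement the same unitary up to a global phase.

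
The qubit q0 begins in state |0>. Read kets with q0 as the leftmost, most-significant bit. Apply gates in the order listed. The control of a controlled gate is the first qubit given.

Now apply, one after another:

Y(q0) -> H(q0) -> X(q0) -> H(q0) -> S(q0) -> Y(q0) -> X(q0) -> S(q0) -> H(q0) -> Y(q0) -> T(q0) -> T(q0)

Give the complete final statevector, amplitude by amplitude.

The resulting statevector has amplitude sqrt(2)*I/2 on |0>, -sqrt(2)/2 on |1>.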